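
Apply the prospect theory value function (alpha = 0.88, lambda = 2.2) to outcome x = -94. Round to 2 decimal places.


Since x = -94 < 0, use v(x) = -lambda*(-x)^alpha
(-x) = 94
94^0.88 = 54.4945
v(-94) = -2.2 * 54.4945
= -119.89


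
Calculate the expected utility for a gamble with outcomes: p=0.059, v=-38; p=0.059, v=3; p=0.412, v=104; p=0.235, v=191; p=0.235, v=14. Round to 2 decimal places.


EU = sum(p_i * v_i)
0.059 * -38 = -2.242
0.059 * 3 = 0.177
0.412 * 104 = 42.848
0.235 * 191 = 44.885
0.235 * 14 = 3.29
EU = -2.242 + 0.177 + 42.848 + 44.885 + 3.29
= 88.96


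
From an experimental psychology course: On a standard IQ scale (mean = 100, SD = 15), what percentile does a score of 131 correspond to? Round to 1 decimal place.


z = (IQ - mean) / SD
z = (131 - 100) / 15 = 2.0667
Percentile = Phi(2.0667) * 100
Phi(2.0667) = 0.980619
= 98.1


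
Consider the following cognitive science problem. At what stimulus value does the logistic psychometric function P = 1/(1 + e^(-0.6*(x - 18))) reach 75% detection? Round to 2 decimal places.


At P = 0.75: 0.75 = 1/(1 + e^(-k*(x-x0)))
Solving: e^(-k*(x-x0)) = 1/3
x = x0 + ln(3)/k
ln(3) = 1.0986
x = 18 + 1.0986/0.6
= 18 + 1.831
= 19.83


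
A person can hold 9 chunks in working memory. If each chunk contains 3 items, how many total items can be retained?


Total items = chunks * items_per_chunk
= 9 * 3
= 27


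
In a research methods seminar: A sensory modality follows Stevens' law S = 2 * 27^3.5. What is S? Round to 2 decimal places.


S = 2 * 27^3.5
27^3.5 = 102275.8681
S = 2 * 102275.8681
= 204551.74


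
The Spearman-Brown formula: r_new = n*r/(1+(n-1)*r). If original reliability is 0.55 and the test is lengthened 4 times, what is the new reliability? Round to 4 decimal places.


r_new = n*r / (1 + (n-1)*r)
Numerator = 4 * 0.55 = 2.2
Denominator = 1 + 3 * 0.55 = 2.65
r_new = 2.2 / 2.65
= 0.8302


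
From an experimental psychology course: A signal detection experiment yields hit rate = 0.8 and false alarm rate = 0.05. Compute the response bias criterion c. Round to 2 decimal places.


c = -0.5 * (z(HR) + z(FAR))
z(0.8) = 0.8416
z(0.05) = -1.6449
c = -0.5 * (0.8416 + -1.6449)
= -0.5 * -0.8033
= 0.40


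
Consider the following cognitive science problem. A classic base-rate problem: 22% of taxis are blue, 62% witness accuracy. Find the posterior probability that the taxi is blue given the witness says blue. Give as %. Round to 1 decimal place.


P(blue | says blue) = P(says blue | blue)*P(blue) / [P(says blue | blue)*P(blue) + P(says blue | not blue)*P(not blue)]
Numerator = 0.62 * 0.22 = 0.1364
False identification = 0.38 * 0.78 = 0.2964
P = 0.1364 / (0.1364 + 0.2964)
= 0.1364 / 0.4328
As percentage = 31.5


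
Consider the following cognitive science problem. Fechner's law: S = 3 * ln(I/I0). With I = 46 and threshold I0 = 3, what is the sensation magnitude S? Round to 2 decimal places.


S = 3 * ln(46/3)
I/I0 = 15.333333
ln(15.333333) = 2.73
S = 3 * 2.73
= 8.19


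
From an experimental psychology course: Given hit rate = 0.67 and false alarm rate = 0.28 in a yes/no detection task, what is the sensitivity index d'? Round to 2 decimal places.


d' = z(HR) - z(FAR)
z(0.67) = 0.4399
z(0.28) = -0.5828
d' = 0.4399 - -0.5828
= 1.02


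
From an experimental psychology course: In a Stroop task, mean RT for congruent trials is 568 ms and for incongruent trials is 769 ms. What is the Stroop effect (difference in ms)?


Stroop effect = RT(incongruent) - RT(congruent)
= 769 - 568
= 201 ms


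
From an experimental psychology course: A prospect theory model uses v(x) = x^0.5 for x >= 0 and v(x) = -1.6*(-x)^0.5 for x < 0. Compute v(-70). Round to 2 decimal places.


Since x = -70 < 0, use v(x) = -lambda*(-x)^alpha
(-x) = 70
70^0.5 = 8.3666
v(-70) = -1.6 * 8.3666
= -13.39


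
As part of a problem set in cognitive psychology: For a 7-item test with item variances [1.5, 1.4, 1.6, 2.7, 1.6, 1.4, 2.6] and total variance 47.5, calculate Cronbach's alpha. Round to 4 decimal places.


alpha = (k/(k-1)) * (1 - sum(s_i^2)/s_total^2)
sum(item variances) = 12.8
k/(k-1) = 7/6 = 1.166667
1 - 12.8/47.5 = 1 - 0.269474 = 0.730526
alpha = 1.166667 * 0.730526
= 0.8523


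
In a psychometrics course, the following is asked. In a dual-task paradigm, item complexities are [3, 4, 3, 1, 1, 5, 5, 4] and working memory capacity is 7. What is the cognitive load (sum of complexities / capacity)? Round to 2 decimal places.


Total complexity = 3 + 4 + 3 + 1 + 1 + 5 + 5 + 4 = 26
Load = total / capacity = 26 / 7
= 3.71


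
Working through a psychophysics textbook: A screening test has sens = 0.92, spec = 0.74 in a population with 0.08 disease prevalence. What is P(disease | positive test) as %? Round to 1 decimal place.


PPV = (sens * prev) / (sens * prev + (1-spec) * (1-prev))
Numerator = 0.92 * 0.08 = 0.0736
P(positive and no disease) = (1 - spec) * (1 - prev) = (1 - 0.74) * (1 - 0.08) = 0.2392
Denominator = 0.0736 + 0.2392 = 0.3128
PPV = 0.0736 / 0.3128 = 0.235294
As percentage = 23.5


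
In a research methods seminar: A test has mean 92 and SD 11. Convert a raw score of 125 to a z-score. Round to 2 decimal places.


z = (X - mu) / sigma
= (125 - 92) / 11
= 33 / 11
= 3.00


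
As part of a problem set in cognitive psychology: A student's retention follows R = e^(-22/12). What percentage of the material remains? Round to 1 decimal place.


R = e^(-t/S)
-t/S = -22/12 = -1.833333
R = e^(-1.833333) = 0.15988
Percentage = 0.15988 * 100
= 16.0


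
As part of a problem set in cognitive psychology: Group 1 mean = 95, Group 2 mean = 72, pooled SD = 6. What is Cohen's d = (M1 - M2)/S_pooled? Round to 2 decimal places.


Cohen's d = (M1 - M2) / S_pooled
= (95 - 72) / 6
= 23 / 6
= 3.83


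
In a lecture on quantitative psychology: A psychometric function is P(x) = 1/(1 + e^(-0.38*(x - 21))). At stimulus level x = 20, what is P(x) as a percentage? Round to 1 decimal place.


P(x) = 1/(1 + e^(-0.38*(20 - 21)))
Exponent = -0.38 * -1 = 0.38
e^(0.38) = 1.462285
P = 1/(1 + 1.462285) = 0.406127
Percentage = 40.6


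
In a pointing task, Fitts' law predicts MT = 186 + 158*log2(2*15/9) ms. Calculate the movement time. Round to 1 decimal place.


MT = 186 + 158 * log2(2*15/9)
2D/W = 3.333333
log2(3.333333) = 1.737
MT = 186 + 158 * 1.737
= 460.4 ms


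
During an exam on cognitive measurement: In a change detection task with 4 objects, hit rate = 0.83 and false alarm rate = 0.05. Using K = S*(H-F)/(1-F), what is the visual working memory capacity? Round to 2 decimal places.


K = S * (H - F) / (1 - F)
H - F = 0.78
1 - F = 0.95
K = 4 * 0.78 / 0.95
= 3.28


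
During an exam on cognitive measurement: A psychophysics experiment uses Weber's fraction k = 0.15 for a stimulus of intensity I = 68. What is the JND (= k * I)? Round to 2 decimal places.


JND = k * I
JND = 0.15 * 68
= 10.20


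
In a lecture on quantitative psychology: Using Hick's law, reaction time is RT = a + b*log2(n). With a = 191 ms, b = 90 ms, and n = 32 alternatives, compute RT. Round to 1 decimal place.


RT = 191 + 90 * log2(32)
log2(32) = 5.0
RT = 191 + 90 * 5.0
= 191 + 450.0
= 641.0 ms


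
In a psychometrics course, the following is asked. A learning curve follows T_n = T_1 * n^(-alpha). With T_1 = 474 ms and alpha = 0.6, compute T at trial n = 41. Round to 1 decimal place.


T_n = 474 * 41^(-0.6)
41^(-0.6) = 0.107728
T_n = 474 * 0.107728
= 51.1 ms


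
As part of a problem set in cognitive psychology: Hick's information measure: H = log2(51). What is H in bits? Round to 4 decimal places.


H = log2(n)
H = log2(51)
= 5.6724


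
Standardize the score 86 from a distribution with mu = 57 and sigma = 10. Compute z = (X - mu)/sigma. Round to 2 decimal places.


z = (X - mu) / sigma
= (86 - 57) / 10
= 29 / 10
= 2.90


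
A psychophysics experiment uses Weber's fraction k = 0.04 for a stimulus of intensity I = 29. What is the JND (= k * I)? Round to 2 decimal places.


JND = k * I
JND = 0.04 * 29
= 1.16


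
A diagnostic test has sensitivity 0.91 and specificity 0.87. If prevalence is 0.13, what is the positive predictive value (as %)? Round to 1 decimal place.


PPV = (sens * prev) / (sens * prev + (1-spec) * (1-prev))
Numerator = 0.91 * 0.13 = 0.1183
P(positive and no disease) = (1 - spec) * (1 - prev) = (1 - 0.87) * (1 - 0.13) = 0.1131
Denominator = 0.1183 + 0.1131 = 0.2314
PPV = 0.1183 / 0.2314 = 0.511236
As percentage = 51.1


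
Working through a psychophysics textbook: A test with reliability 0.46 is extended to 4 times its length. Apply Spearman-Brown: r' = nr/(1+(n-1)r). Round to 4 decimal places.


r_new = n*r / (1 + (n-1)*r)
Numerator = 4 * 0.46 = 1.84
Denominator = 1 + 3 * 0.46 = 2.38
r_new = 1.84 / 2.38
= 0.7731


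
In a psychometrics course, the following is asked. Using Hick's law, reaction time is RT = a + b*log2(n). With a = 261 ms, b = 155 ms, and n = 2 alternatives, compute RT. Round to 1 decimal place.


RT = 261 + 155 * log2(2)
log2(2) = 1.0
RT = 261 + 155 * 1.0
= 261 + 155.0
= 416.0 ms


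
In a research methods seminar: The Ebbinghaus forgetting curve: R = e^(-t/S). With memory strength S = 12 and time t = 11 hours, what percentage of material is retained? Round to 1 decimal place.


R = e^(-t/S)
-t/S = -11/12 = -0.916667
R = e^(-0.916667) = 0.39985
Percentage = 0.39985 * 100
= 40.0


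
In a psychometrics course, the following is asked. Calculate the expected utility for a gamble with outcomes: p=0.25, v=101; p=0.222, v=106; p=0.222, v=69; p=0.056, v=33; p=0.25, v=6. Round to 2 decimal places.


EU = sum(p_i * v_i)
0.25 * 101 = 25.25
0.222 * 106 = 23.532
0.222 * 69 = 15.318
0.056 * 33 = 1.848
0.25 * 6 = 1.5
EU = 25.25 + 23.532 + 15.318 + 1.848 + 1.5
= 67.45


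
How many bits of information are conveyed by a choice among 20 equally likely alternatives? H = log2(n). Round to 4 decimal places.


H = log2(n)
H = log2(20)
= 4.3219


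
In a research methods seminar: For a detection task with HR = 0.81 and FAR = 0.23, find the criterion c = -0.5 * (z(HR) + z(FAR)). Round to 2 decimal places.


c = -0.5 * (z(HR) + z(FAR))
z(0.81) = 0.8779
z(0.23) = -0.7388
c = -0.5 * (0.8779 + -0.7388)
= -0.5 * 0.1391
= -0.07


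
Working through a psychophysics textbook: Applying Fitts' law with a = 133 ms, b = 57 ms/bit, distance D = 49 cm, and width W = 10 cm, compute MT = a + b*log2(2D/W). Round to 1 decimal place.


MT = 133 + 57 * log2(2*49/10)
2D/W = 9.8
log2(9.8) = 3.2928
MT = 133 + 57 * 3.2928
= 320.7 ms


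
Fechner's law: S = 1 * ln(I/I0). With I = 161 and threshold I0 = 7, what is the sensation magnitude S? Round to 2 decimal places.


S = 1 * ln(161/7)
I/I0 = 23.0
ln(23.0) = 3.1355
S = 1 * 3.1355
= 3.14


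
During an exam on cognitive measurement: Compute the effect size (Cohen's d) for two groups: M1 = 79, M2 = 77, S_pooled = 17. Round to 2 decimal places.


Cohen's d = (M1 - M2) / S_pooled
= (79 - 77) / 17
= 2 / 17
= 0.12


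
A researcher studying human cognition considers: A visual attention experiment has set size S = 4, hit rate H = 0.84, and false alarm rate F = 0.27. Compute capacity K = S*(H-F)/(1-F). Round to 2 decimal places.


K = S * (H - F) / (1 - F)
H - F = 0.57
1 - F = 0.73
K = 4 * 0.57 / 0.73
= 3.12


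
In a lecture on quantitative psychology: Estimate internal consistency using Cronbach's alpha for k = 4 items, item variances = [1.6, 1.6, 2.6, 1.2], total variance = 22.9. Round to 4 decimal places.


alpha = (k/(k-1)) * (1 - sum(s_i^2)/s_total^2)
sum(item variances) = 7.0
k/(k-1) = 4/3 = 1.333333
1 - 7.0/22.9 = 1 - 0.305677 = 0.694323
alpha = 1.333333 * 0.694323
= 0.9258


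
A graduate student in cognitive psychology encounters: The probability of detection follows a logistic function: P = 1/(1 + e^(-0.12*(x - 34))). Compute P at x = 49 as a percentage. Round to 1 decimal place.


P(x) = 1/(1 + e^(-0.12*(49 - 34)))
Exponent = -0.12 * 15 = -1.8
e^(-1.8) = 0.165299
P = 1/(1 + 0.165299) = 0.858149
Percentage = 85.8


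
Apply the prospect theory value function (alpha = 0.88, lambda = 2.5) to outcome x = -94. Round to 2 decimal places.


Since x = -94 < 0, use v(x) = -lambda*(-x)^alpha
(-x) = 94
94^0.88 = 54.4945
v(-94) = -2.5 * 54.4945
= -136.24


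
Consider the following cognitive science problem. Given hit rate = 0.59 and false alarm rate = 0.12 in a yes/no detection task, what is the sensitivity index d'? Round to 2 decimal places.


d' = z(HR) - z(FAR)
z(0.59) = 0.2275
z(0.12) = -1.175
d' = 0.2275 - -1.175
= 1.40


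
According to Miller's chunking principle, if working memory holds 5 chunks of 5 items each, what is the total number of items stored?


Total items = chunks * items_per_chunk
= 5 * 5
= 25


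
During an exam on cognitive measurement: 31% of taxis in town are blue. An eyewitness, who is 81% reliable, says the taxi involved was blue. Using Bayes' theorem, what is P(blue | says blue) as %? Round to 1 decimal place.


P(blue | says blue) = P(says blue | blue)*P(blue) / [P(says blue | blue)*P(blue) + P(says blue | not blue)*P(not blue)]
Numerator = 0.81 * 0.31 = 0.2511
False identification = 0.19 * 0.69 = 0.1311
P = 0.2511 / (0.2511 + 0.1311)
= 0.2511 / 0.3822
As percentage = 65.7


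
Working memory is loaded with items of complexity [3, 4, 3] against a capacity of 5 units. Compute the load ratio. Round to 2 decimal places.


Total complexity = 3 + 4 + 3 = 10
Load = total / capacity = 10 / 5
= 2.00


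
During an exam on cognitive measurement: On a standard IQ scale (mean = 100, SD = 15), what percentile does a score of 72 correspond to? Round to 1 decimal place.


z = (IQ - mean) / SD
z = (72 - 100) / 15 = -1.8667
Percentile = Phi(-1.8667) * 100
Phi(-1.8667) = 0.030972
= 3.1


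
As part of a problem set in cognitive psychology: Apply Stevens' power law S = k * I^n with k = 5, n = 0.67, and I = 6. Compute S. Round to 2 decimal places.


S = 5 * 6^0.67
6^0.67 = 3.3217
S = 5 * 3.3217
= 16.61


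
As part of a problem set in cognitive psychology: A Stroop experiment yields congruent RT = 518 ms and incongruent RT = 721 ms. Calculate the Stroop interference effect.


Stroop effect = RT(incongruent) - RT(congruent)
= 721 - 518
= 203 ms


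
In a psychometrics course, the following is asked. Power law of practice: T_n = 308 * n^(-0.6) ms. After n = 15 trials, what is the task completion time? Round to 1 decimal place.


T_n = 308 * 15^(-0.6)
15^(-0.6) = 0.196945
T_n = 308 * 0.196945
= 60.7 ms


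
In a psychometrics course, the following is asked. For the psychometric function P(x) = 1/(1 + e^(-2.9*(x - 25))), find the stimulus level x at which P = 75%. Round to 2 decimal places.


At P = 0.75: 0.75 = 1/(1 + e^(-k*(x-x0)))
Solving: e^(-k*(x-x0)) = 1/3
x = x0 + ln(3)/k
ln(3) = 1.0986
x = 25 + 1.0986/2.9
= 25 + 0.3788
= 25.38


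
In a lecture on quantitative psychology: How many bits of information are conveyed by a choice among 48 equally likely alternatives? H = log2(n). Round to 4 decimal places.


H = log2(n)
H = log2(48)
= 5.5850


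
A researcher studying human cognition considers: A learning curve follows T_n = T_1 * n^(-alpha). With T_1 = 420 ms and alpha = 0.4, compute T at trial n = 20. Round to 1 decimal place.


T_n = 420 * 20^(-0.4)
20^(-0.4) = 0.301709
T_n = 420 * 0.301709
= 126.7 ms


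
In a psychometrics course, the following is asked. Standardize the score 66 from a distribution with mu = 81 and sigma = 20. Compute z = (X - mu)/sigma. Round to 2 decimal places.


z = (X - mu) / sigma
= (66 - 81) / 20
= -15 / 20
= -0.75


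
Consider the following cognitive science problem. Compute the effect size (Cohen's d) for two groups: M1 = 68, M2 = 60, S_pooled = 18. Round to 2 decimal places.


Cohen's d = (M1 - M2) / S_pooled
= (68 - 60) / 18
= 8 / 18
= 0.44


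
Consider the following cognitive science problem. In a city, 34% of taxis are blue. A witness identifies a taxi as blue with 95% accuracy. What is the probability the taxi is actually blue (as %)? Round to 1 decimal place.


P(blue | says blue) = P(says blue | blue)*P(blue) / [P(says blue | blue)*P(blue) + P(says blue | not blue)*P(not blue)]
Numerator = 0.95 * 0.34 = 0.323
False identification = 0.05 * 0.66 = 0.033
P = 0.323 / (0.323 + 0.033)
= 0.323 / 0.356
As percentage = 90.7


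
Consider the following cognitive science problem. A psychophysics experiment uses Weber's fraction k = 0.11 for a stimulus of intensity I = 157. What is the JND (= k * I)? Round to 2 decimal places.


JND = k * I
JND = 0.11 * 157
= 17.27


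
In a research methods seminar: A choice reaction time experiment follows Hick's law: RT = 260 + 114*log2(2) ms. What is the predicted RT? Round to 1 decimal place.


RT = 260 + 114 * log2(2)
log2(2) = 1.0
RT = 260 + 114 * 1.0
= 260 + 114.0
= 374.0 ms


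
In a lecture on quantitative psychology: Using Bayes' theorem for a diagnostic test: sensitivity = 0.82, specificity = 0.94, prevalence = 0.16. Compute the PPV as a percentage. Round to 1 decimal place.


PPV = (sens * prev) / (sens * prev + (1-spec) * (1-prev))
Numerator = 0.82 * 0.16 = 0.1312
P(positive and no disease) = (1 - spec) * (1 - prev) = (1 - 0.94) * (1 - 0.16) = 0.0504
Denominator = 0.1312 + 0.0504 = 0.1816
PPV = 0.1312 / 0.1816 = 0.722467
As percentage = 72.2


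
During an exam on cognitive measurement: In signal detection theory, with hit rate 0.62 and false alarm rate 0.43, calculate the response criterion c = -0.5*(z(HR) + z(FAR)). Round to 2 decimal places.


c = -0.5 * (z(HR) + z(FAR))
z(0.62) = 0.3055
z(0.43) = -0.1764
c = -0.5 * (0.3055 + -0.1764)
= -0.5 * 0.1291
= -0.06


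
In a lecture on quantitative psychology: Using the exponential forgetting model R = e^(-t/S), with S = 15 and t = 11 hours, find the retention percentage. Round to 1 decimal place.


R = e^(-t/S)
-t/S = -11/15 = -0.733333
R = e^(-0.733333) = 0.480305
Percentage = 0.480305 * 100
= 48.0


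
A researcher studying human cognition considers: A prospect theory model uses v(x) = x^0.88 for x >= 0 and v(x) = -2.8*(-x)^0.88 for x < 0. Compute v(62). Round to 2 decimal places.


Since x = 62 >= 0, use v(x) = x^0.88
62^0.88 = 37.7837
v(62) = 37.78


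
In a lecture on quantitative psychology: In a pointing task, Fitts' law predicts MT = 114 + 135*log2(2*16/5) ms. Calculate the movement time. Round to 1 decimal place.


MT = 114 + 135 * log2(2*16/5)
2D/W = 6.4
log2(6.4) = 2.6781
MT = 114 + 135 * 2.6781
= 475.5 ms


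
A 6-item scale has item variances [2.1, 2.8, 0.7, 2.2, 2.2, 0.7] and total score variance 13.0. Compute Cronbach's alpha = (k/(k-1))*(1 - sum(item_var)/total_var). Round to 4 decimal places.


alpha = (k/(k-1)) * (1 - sum(s_i^2)/s_total^2)
sum(item variances) = 10.7
k/(k-1) = 6/5 = 1.2
1 - 10.7/13.0 = 1 - 0.823077 = 0.176923
alpha = 1.2 * 0.176923
= 0.2123


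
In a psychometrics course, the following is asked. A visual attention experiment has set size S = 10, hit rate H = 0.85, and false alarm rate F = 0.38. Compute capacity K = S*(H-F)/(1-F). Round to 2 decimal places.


K = S * (H - F) / (1 - F)
H - F = 0.47
1 - F = 0.62
K = 10 * 0.47 / 0.62
= 7.58


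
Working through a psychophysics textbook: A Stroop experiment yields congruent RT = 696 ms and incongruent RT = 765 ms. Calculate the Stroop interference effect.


Stroop effect = RT(incongruent) - RT(congruent)
= 765 - 696
= 69 ms


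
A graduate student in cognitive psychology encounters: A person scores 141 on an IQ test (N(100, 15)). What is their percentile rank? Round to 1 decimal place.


z = (IQ - mean) / SD
z = (141 - 100) / 15 = 2.7333
Percentile = Phi(2.7333) * 100
Phi(2.7333) = 0.996865
= 99.7


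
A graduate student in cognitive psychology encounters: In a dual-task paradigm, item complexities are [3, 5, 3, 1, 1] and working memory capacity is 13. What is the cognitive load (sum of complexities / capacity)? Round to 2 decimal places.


Total complexity = 3 + 5 + 3 + 1 + 1 = 13
Load = total / capacity = 13 / 13
= 1.00


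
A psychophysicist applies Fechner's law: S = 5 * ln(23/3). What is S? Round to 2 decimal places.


S = 5 * ln(23/3)
I/I0 = 7.666667
ln(7.666667) = 2.0369
S = 5 * 2.0369
= 10.18


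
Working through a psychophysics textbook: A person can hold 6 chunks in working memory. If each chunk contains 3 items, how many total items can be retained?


Total items = chunks * items_per_chunk
= 6 * 3
= 18


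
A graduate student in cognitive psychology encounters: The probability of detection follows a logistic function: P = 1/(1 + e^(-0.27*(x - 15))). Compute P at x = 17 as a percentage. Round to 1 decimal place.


P(x) = 1/(1 + e^(-0.27*(17 - 15)))
Exponent = -0.27 * 2 = -0.54
e^(-0.54) = 0.582748
P = 1/(1 + 0.582748) = 0.631813
Percentage = 63.2


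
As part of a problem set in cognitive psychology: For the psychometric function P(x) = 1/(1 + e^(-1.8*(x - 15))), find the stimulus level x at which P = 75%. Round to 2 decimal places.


At P = 0.75: 0.75 = 1/(1 + e^(-k*(x-x0)))
Solving: e^(-k*(x-x0)) = 1/3
x = x0 + ln(3)/k
ln(3) = 1.0986
x = 15 + 1.0986/1.8
= 15 + 0.6103
= 15.61


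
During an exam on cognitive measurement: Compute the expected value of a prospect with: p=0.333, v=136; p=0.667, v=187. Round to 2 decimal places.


EU = sum(p_i * v_i)
0.333 * 136 = 45.288
0.667 * 187 = 124.729
EU = 45.288 + 124.729
= 170.02


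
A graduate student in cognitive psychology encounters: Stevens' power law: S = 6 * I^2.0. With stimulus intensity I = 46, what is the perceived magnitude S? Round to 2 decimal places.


S = 6 * 46^2.0
46^2.0 = 2116.0
S = 6 * 2116.0
= 12696.00


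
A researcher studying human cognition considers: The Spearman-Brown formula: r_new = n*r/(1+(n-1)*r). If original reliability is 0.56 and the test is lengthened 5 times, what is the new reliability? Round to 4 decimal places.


r_new = n*r / (1 + (n-1)*r)
Numerator = 5 * 0.56 = 2.8
Denominator = 1 + 4 * 0.56 = 3.24
r_new = 2.8 / 3.24
= 0.8642


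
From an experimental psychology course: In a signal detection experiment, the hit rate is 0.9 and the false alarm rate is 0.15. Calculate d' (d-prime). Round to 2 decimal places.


d' = z(HR) - z(FAR)
z(0.9) = 1.2816
z(0.15) = -1.0364
d' = 1.2816 - -1.0364
= 2.32


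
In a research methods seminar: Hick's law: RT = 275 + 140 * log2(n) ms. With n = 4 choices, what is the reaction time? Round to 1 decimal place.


RT = 275 + 140 * log2(4)
log2(4) = 2.0
RT = 275 + 140 * 2.0
= 275 + 280.0
= 555.0 ms


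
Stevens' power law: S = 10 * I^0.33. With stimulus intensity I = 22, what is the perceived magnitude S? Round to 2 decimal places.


S = 10 * 22^0.33
22^0.33 = 2.7733
S = 10 * 2.7733
= 27.73


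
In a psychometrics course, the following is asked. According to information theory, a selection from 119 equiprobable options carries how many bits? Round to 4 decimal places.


H = log2(n)
H = log2(119)
= 6.8948


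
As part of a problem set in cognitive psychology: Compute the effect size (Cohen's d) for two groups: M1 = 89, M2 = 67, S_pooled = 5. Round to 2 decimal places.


Cohen's d = (M1 - M2) / S_pooled
= (89 - 67) / 5
= 22 / 5
= 4.40


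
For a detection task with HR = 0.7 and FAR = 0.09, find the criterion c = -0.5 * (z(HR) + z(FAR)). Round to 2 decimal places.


c = -0.5 * (z(HR) + z(FAR))
z(0.7) = 0.5244
z(0.09) = -1.3408
c = -0.5 * (0.5244 + -1.3408)
= -0.5 * -0.8164
= 0.41


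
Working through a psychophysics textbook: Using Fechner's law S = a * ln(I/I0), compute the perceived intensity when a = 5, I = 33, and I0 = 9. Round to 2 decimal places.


S = 5 * ln(33/9)
I/I0 = 3.666667
ln(3.666667) = 1.2993
S = 5 * 1.2993
= 6.50


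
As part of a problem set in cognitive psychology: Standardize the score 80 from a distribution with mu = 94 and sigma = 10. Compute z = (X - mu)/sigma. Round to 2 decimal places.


z = (X - mu) / sigma
= (80 - 94) / 10
= -14 / 10
= -1.40


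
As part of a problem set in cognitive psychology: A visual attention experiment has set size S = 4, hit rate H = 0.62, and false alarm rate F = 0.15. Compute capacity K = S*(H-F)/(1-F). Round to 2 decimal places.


K = S * (H - F) / (1 - F)
H - F = 0.47
1 - F = 0.85
K = 4 * 0.47 / 0.85
= 2.21


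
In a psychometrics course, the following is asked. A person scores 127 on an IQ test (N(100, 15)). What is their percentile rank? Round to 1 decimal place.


z = (IQ - mean) / SD
z = (127 - 100) / 15 = 1.8
Percentile = Phi(1.8) * 100
Phi(1.8) = 0.96407
= 96.4


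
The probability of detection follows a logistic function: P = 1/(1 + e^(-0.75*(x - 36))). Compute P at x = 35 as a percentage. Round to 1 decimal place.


P(x) = 1/(1 + e^(-0.75*(35 - 36)))
Exponent = -0.75 * -1 = 0.75
e^(0.75) = 2.117
P = 1/(1 + 2.117) = 0.320821
Percentage = 32.1


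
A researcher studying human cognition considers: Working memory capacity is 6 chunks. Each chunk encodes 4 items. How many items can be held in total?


Total items = chunks * items_per_chunk
= 6 * 4
= 24


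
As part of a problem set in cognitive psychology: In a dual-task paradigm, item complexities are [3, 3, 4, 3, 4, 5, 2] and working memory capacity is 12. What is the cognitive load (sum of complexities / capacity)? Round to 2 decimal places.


Total complexity = 3 + 3 + 4 + 3 + 4 + 5 + 2 = 24
Load = total / capacity = 24 / 12
= 2.00


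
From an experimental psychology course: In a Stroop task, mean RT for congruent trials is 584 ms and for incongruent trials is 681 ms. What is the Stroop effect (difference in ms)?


Stroop effect = RT(incongruent) - RT(congruent)
= 681 - 584
= 97 ms


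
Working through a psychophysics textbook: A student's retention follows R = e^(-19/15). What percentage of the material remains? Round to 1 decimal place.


R = e^(-t/S)
-t/S = -19/15 = -1.266667
R = e^(-1.266667) = 0.281769
Percentage = 0.281769 * 100
= 28.2


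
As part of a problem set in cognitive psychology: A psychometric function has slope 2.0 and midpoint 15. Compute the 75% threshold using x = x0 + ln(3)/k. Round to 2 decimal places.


At P = 0.75: 0.75 = 1/(1 + e^(-k*(x-x0)))
Solving: e^(-k*(x-x0)) = 1/3
x = x0 + ln(3)/k
ln(3) = 1.0986
x = 15 + 1.0986/2.0
= 15 + 0.5493
= 15.55


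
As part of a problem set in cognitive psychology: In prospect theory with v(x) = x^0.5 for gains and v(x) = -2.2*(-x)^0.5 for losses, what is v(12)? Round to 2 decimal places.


Since x = 12 >= 0, use v(x) = x^0.5
12^0.5 = 3.4641
v(12) = 3.46


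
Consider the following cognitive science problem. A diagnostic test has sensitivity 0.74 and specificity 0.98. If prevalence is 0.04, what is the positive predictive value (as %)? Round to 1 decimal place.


PPV = (sens * prev) / (sens * prev + (1-spec) * (1-prev))
Numerator = 0.74 * 0.04 = 0.0296
P(positive and no disease) = (1 - spec) * (1 - prev) = (1 - 0.98) * (1 - 0.04) = 0.0192
Denominator = 0.0296 + 0.0192 = 0.0488
PPV = 0.0296 / 0.0488 = 0.606557
As percentage = 60.7


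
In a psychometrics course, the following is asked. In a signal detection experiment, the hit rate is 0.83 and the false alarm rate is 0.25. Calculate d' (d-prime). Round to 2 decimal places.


d' = z(HR) - z(FAR)
z(0.83) = 0.9542
z(0.25) = -0.6745
d' = 0.9542 - -0.6745
= 1.63


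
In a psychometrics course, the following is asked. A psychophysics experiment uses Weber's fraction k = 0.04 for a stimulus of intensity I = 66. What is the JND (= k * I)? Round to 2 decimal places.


JND = k * I
JND = 0.04 * 66
= 2.64


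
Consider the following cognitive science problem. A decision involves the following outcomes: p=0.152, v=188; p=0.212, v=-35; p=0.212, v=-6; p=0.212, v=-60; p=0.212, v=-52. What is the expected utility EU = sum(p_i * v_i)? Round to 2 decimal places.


EU = sum(p_i * v_i)
0.152 * 188 = 28.576
0.212 * -35 = -7.42
0.212 * -6 = -1.272
0.212 * -60 = -12.72
0.212 * -52 = -11.024
EU = 28.576 + -7.42 + -1.272 + -12.72 + -11.024
= -3.86


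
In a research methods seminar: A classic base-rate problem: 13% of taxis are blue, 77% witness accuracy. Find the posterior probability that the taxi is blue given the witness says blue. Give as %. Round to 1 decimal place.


P(blue | says blue) = P(says blue | blue)*P(blue) / [P(says blue | blue)*P(blue) + P(says blue | not blue)*P(not blue)]
Numerator = 0.77 * 0.13 = 0.1001
False identification = 0.23 * 0.87 = 0.2001
P = 0.1001 / (0.1001 + 0.2001)
= 0.1001 / 0.3002
As percentage = 33.3


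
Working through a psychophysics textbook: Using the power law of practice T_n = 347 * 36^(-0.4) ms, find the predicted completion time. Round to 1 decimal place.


T_n = 347 * 36^(-0.4)
36^(-0.4) = 0.238495
T_n = 347 * 0.238495
= 82.8 ms


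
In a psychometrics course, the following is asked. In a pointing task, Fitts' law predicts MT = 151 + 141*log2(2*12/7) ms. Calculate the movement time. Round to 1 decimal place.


MT = 151 + 141 * log2(2*12/7)
2D/W = 3.428571
log2(3.428571) = 1.7776
MT = 151 + 141 * 1.7776
= 401.6 ms


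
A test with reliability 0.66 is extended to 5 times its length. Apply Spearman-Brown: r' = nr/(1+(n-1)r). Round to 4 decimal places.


r_new = n*r / (1 + (n-1)*r)
Numerator = 5 * 0.66 = 3.3
Denominator = 1 + 4 * 0.66 = 3.64
r_new = 3.3 / 3.64
= 0.9066


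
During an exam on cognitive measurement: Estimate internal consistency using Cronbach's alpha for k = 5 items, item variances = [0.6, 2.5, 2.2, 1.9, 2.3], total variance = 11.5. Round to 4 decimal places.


alpha = (k/(k-1)) * (1 - sum(s_i^2)/s_total^2)
sum(item variances) = 9.5
k/(k-1) = 5/4 = 1.25
1 - 9.5/11.5 = 1 - 0.826087 = 0.173913
alpha = 1.25 * 0.173913
= 0.2174


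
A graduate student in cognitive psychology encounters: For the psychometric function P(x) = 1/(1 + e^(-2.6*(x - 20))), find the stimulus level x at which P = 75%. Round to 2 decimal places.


At P = 0.75: 0.75 = 1/(1 + e^(-k*(x-x0)))
Solving: e^(-k*(x-x0)) = 1/3
x = x0 + ln(3)/k
ln(3) = 1.0986
x = 20 + 1.0986/2.6
= 20 + 0.4225
= 20.42


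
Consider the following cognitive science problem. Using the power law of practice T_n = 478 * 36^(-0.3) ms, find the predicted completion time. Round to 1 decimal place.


T_n = 478 * 36^(-0.3)
36^(-0.3) = 0.341279
T_n = 478 * 0.341279
= 163.1 ms


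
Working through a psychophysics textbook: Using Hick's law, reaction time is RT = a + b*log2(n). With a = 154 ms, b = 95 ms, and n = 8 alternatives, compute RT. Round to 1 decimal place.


RT = 154 + 95 * log2(8)
log2(8) = 3.0
RT = 154 + 95 * 3.0
= 154 + 285.0
= 439.0 ms


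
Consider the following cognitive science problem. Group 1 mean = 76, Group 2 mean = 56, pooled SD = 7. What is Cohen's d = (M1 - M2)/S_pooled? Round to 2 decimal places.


Cohen's d = (M1 - M2) / S_pooled
= (76 - 56) / 7
= 20 / 7
= 2.86


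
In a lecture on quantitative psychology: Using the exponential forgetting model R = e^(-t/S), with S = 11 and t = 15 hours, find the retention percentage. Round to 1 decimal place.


R = e^(-t/S)
-t/S = -15/11 = -1.363636
R = e^(-1.363636) = 0.255729
Percentage = 0.255729 * 100
= 25.6


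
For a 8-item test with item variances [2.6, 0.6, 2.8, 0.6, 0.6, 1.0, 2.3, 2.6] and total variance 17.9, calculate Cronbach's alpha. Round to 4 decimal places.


alpha = (k/(k-1)) * (1 - sum(s_i^2)/s_total^2)
sum(item variances) = 13.1
k/(k-1) = 8/7 = 1.142857
1 - 13.1/17.9 = 1 - 0.731844 = 0.268156
alpha = 1.142857 * 0.268156
= 0.3065


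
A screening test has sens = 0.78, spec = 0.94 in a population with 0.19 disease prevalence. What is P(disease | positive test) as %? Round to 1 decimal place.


PPV = (sens * prev) / (sens * prev + (1-spec) * (1-prev))
Numerator = 0.78 * 0.19 = 0.1482
P(positive and no disease) = (1 - spec) * (1 - prev) = (1 - 0.94) * (1 - 0.19) = 0.0486
Denominator = 0.1482 + 0.0486 = 0.1968
PPV = 0.1482 / 0.1968 = 0.753049
As percentage = 75.3


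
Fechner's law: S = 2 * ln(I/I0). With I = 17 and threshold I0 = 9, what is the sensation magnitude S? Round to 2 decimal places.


S = 2 * ln(17/9)
I/I0 = 1.888889
ln(1.888889) = 0.636
S = 2 * 0.636
= 1.27


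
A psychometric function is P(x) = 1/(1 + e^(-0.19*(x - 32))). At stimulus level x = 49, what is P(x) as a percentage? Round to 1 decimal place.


P(x) = 1/(1 + e^(-0.19*(49 - 32)))
Exponent = -0.19 * 17 = -3.23
e^(-3.23) = 0.039557
P = 1/(1 + 0.039557) = 0.961948
Percentage = 96.2


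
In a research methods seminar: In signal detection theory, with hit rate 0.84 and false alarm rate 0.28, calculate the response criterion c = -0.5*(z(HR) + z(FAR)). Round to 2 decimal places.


c = -0.5 * (z(HR) + z(FAR))
z(0.84) = 0.9945
z(0.28) = -0.5828
c = -0.5 * (0.9945 + -0.5828)
= -0.5 * 0.4117
= -0.21


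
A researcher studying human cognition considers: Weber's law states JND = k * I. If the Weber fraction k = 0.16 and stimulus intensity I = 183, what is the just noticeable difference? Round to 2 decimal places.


JND = k * I
JND = 0.16 * 183
= 29.28


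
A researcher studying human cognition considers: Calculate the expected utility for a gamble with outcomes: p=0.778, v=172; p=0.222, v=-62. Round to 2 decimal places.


EU = sum(p_i * v_i)
0.778 * 172 = 133.816
0.222 * -62 = -13.764
EU = 133.816 + -13.764
= 120.05


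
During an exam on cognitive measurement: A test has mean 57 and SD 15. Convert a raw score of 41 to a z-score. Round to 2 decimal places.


z = (X - mu) / sigma
= (41 - 57) / 15
= -16 / 15
= -1.07


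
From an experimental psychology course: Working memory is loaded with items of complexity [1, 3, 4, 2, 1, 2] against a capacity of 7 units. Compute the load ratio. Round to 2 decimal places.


Total complexity = 1 + 3 + 4 + 2 + 1 + 2 = 13
Load = total / capacity = 13 / 7
= 1.86


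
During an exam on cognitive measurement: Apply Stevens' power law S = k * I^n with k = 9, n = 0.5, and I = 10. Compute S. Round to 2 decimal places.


S = 9 * 10^0.5
10^0.5 = 3.1623
S = 9 * 3.1623
= 28.46


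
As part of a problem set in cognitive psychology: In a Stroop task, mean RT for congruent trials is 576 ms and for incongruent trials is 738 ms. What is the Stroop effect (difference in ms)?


Stroop effect = RT(incongruent) - RT(congruent)
= 738 - 576
= 162 ms


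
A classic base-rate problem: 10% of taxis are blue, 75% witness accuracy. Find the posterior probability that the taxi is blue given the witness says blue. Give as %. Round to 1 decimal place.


P(blue | says blue) = P(says blue | blue)*P(blue) / [P(says blue | blue)*P(blue) + P(says blue | not blue)*P(not blue)]
Numerator = 0.75 * 0.1 = 0.075
False identification = 0.25 * 0.9 = 0.225
P = 0.075 / (0.075 + 0.225)
= 0.075 / 0.3
As percentage = 25.0


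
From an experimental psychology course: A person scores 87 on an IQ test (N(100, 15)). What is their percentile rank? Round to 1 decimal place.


z = (IQ - mean) / SD
z = (87 - 100) / 15 = -0.8667
Percentile = Phi(-0.8667) * 100
Phi(-0.8667) = 0.193053
= 19.3


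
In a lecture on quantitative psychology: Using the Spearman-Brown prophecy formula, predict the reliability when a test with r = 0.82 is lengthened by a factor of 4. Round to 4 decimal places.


r_new = n*r / (1 + (n-1)*r)
Numerator = 4 * 0.82 = 3.28
Denominator = 1 + 3 * 0.82 = 3.46
r_new = 3.28 / 3.46
= 0.9480


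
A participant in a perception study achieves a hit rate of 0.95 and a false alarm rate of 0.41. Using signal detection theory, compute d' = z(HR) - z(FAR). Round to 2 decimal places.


d' = z(HR) - z(FAR)
z(0.95) = 1.6449
z(0.41) = -0.2275
d' = 1.6449 - -0.2275
= 1.87


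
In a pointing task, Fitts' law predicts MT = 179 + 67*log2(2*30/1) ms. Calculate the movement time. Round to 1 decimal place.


MT = 179 + 67 * log2(2*30/1)
2D/W = 60.0
log2(60.0) = 5.9069
MT = 179 + 67 * 5.9069
= 574.8 ms


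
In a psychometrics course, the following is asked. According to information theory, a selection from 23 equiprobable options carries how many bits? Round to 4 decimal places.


H = log2(n)
H = log2(23)
= 4.5236


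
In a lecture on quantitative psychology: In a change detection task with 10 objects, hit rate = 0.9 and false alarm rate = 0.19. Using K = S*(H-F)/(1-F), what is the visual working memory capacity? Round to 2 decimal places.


K = S * (H - F) / (1 - F)
H - F = 0.71
1 - F = 0.81
K = 10 * 0.71 / 0.81
= 8.77


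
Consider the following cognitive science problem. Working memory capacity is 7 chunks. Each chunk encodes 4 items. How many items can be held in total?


Total items = chunks * items_per_chunk
= 7 * 4
= 28


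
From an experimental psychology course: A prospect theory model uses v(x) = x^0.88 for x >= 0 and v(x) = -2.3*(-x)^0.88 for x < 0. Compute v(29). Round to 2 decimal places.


Since x = 29 >= 0, use v(x) = x^0.88
29^0.88 = 19.3602
v(29) = 19.36


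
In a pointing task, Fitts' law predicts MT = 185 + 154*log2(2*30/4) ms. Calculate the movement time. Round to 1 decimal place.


MT = 185 + 154 * log2(2*30/4)
2D/W = 15.0
log2(15.0) = 3.9069
MT = 185 + 154 * 3.9069
= 786.7 ms


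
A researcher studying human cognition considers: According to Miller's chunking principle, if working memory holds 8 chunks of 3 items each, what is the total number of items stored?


Total items = chunks * items_per_chunk
= 8 * 3
= 24


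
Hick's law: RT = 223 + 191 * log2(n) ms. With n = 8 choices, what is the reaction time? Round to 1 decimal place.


RT = 223 + 191 * log2(8)
log2(8) = 3.0
RT = 223 + 191 * 3.0
= 223 + 573.0
= 796.0 ms


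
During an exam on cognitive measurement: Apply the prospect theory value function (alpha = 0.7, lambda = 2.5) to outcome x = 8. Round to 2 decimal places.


Since x = 8 >= 0, use v(x) = x^0.7
8^0.7 = 4.2871
v(8) = 4.29


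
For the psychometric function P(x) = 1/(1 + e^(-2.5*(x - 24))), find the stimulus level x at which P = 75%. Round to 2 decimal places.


At P = 0.75: 0.75 = 1/(1 + e^(-k*(x-x0)))
Solving: e^(-k*(x-x0)) = 1/3
x = x0 + ln(3)/k
ln(3) = 1.0986
x = 24 + 1.0986/2.5
= 24 + 0.4394
= 24.44


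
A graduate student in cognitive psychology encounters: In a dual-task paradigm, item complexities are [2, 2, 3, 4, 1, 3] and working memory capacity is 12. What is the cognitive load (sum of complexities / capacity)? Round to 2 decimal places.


Total complexity = 2 + 2 + 3 + 4 + 1 + 3 = 15
Load = total / capacity = 15 / 12
= 1.25


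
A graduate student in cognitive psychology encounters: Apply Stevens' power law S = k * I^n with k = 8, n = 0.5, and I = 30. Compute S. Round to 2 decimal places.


S = 8 * 30^0.5
30^0.5 = 5.4772
S = 8 * 5.4772
= 43.82


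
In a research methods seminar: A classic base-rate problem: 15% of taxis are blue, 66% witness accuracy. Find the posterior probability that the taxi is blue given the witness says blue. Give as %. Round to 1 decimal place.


P(blue | says blue) = P(says blue | blue)*P(blue) / [P(says blue | blue)*P(blue) + P(says blue | not blue)*P(not blue)]
Numerator = 0.66 * 0.15 = 0.099
False identification = 0.34 * 0.85 = 0.289
P = 0.099 / (0.099 + 0.289)
= 0.099 / 0.388
As percentage = 25.5


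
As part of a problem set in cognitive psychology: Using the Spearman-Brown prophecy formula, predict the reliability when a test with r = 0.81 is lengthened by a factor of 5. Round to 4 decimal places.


r_new = n*r / (1 + (n-1)*r)
Numerator = 5 * 0.81 = 4.05
Denominator = 1 + 4 * 0.81 = 4.24
r_new = 4.05 / 4.24
= 0.9552


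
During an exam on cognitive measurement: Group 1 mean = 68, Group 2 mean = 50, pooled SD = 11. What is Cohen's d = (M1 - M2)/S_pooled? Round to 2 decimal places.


Cohen's d = (M1 - M2) / S_pooled
= (68 - 50) / 11
= 18 / 11
= 1.64


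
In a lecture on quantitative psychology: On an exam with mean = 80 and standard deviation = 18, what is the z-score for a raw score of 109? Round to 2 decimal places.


z = (X - mu) / sigma
= (109 - 80) / 18
= 29 / 18
= 1.61
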